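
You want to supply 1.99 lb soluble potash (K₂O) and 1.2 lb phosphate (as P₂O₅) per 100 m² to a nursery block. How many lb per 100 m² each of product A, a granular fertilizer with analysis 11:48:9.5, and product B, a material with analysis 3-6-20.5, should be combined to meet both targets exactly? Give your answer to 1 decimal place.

Let a = lb of product A, b = lb of product B (per 100 m²).
K₂O: 0.095·a + 0.205·b = 1.99
P₂O₅: 0.48·a + 0.06·b = 1.2
Eliminate a: (row1) − 0.095/0.48·(row2) → 0.193125·b = 1.7525, so b = 9.07443.
Back-substitute: a = (1.99 − 0.205·9.07443) / 0.095 = 1.3657.

1.4 lb product A, 9.1 lb product B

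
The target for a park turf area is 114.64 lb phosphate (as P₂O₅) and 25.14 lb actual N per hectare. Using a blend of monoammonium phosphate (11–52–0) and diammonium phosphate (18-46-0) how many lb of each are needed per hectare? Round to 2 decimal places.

With a, b = lb per hectare of monoammonium phosphate and diammonium phosphate:
P₂O₅: 0.52·a + 0.46·b = 114.64
N: 0.11·a + 0.18·b = 25.14
From row1: a = (114.64 − 0.46·b) / 0.52.
Into row2: 0.11·(114.64 − 0.46·b)/0.52 + 0.18·b = 25.14 → b = 10.7535, a = 210.949.

210.95 lb monoammonium phosphate, 10.75 lb diammonium phosphate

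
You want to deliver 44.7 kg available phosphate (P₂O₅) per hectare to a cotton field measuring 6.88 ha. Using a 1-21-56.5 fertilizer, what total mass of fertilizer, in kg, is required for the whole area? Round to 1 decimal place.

Product per hectare = 44.7 / 21% = 212.857 kg.
Total product = 212.857 × 6.88 = 1464.46 kg.

1464.5 kg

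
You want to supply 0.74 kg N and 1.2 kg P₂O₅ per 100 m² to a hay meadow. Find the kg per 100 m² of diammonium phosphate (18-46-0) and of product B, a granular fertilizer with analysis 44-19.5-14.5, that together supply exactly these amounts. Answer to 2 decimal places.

2.29 kg diammonium phosphate, 0.74 kg product B

With a, b = kg per 100 m² of diammonium phosphate and product B:
N: 0.18·a + 0.44·b = 0.74
P₂O₅: 0.46·a + 0.195·b = 1.2
Eliminate b: (row1) − 0.44/0.195·(row2) → -0.857949·a = -1.96769, so a = 2.29348.
Then b = (1.2 − 0.46·2.29348) / 0.195 = 0.743574.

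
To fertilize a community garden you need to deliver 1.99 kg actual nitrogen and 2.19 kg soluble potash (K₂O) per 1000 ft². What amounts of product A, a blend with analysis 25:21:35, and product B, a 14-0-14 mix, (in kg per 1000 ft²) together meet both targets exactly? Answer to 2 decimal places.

2.00 kg product A, 10.64 kg product B

Let a = kg of product A, b = kg of product B (per 1000 ft²).
N: 0.25·a + 0.14·b = 1.99
K₂O: 0.35·a + 0.14·b = 2.19
Eliminate b: (row1) − 0.14/0.14·(row2) → -0.1·a = -0.2, so a = 2.
Then b = (2.19 − 0.35·2) / 0.14 = 10.6429.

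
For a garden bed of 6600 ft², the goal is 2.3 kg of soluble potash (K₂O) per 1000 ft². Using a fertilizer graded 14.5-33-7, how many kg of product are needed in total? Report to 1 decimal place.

Product per 1000 ft² = 2.3 / 7% = 32.8571 kg.
Total product = 32.8571 × 6600 / 1000 = 216.857 kg.

216.9 kg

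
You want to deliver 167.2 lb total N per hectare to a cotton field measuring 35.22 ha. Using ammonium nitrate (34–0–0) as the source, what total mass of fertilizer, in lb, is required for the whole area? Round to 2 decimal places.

Product per hectare = 167.2 / 34% = 491.765 lb.
Total product = 491.765 × 35.22 = 17319.953 lb.

17319.95 lb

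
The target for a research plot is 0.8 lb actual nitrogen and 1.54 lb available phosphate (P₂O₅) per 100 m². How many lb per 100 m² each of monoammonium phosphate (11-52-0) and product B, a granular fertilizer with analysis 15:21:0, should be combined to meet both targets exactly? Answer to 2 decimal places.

Per-100 m² balance (a = monoammonium phosphate, b = product B):
N: 0.11·a + 0.15·b = 0.8
P₂O₅: 0.52·a + 0.21·b = 1.54
Solving simultaneously: a = 1.14754, b = 4.4918.

1.15 lb monoammonium phosphate, 4.49 lb product B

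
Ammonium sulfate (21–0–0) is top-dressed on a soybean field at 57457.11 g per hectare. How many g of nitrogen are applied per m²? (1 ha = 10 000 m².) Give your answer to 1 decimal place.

1.2 g N per sq m

nitrogen per hectare = 57457.11 × 21% = 12066 g.
Convert to per m²: 12066 × 0.0001 = 1.2066 g.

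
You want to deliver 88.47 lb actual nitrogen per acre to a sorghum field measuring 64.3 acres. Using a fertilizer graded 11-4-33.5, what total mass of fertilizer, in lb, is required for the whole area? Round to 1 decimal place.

Product per acre = 88.47 / 11% = 804.273 lb.
Total product = 804.273 × 64.3 = 51714.74 lb.

51714.7 lb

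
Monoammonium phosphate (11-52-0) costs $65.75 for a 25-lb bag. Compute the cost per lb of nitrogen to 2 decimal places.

$23.91 per lb N

N in bag = 25 × 11% = 2.75 lb.
Cost per lb N = $65.75 / 2.75 = $23.9091.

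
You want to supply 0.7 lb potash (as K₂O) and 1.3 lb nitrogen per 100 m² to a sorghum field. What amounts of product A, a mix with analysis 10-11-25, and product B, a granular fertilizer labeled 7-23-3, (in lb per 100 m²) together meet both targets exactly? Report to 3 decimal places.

0.690 lb product A, 17.586 lb product B

With a, b = lb per 100 m² of product A and product B:
K₂O: 0.25·a + 0.03·b = 0.7
N: 0.1·a + 0.07·b = 1.3
Eliminate a: (row1) − 0.25/0.1·(row2) → -0.145·b = -2.55, so b = 17.5862.
Back-substitute: a = (0.7 − 0.03·17.5862) / 0.25 = 0.689655.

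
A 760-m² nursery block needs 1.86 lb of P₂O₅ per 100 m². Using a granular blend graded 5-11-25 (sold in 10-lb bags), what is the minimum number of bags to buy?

Product per 100 m² = 1.86 / 11% = 16.9091 lb.
Total product = 16.9091 × 760 / 100 = 128.509 lb.
Bags = ⌈128.509 / 10⌉ = 13.

13 bags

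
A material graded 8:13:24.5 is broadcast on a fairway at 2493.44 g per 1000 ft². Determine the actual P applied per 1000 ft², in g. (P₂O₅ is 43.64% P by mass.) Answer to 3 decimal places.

P₂O₅ per 1000 ft² = 2493.44 × 13% = 324.147 g.
Elemental P = 324.147 × 0.4364 = 141.4578 g per 1000 ft².

141.458 g P per thousand sq ft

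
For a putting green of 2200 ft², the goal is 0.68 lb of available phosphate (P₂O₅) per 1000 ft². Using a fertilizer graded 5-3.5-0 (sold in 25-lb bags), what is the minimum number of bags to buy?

2 bags

Product per 1000 ft² = 0.68 / 3.5% = 19.4286 lb.
Total product = 19.4286 × 2200 / 1000 = 42.7429 lb.
Bags = ⌈42.7429 / 25⌉ = 2.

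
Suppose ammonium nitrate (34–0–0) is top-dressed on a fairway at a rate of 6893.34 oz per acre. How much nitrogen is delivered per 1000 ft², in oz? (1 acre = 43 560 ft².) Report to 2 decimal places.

53.80 oz N per thousand sq ft

nitrogen per acre = 6893.34 × 34% = 2343.74 oz.
Convert to per 1000 ft²: 2343.74 × 0.0229568 = 53.8048 oz.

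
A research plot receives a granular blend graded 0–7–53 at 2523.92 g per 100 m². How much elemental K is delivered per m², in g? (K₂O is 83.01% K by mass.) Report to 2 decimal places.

K₂O per 100 m² = 2523.92 × 53% = 1337.68 g.
Elemental K = 1337.68 × 0.8301 = 1110.41 g per 100 m².
Convert to per m²: 1110.41 × 0.01 = 11.1041 g.

11.10 g K per sq m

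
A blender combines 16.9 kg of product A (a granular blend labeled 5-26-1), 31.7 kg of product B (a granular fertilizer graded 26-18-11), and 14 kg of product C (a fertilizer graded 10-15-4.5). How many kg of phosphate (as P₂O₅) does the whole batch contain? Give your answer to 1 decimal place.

P₂O₅ mass = 26%×16.9 + 18%×31.7 + 15%×14 = 12.2 kg.

12.2 kg P₂O₅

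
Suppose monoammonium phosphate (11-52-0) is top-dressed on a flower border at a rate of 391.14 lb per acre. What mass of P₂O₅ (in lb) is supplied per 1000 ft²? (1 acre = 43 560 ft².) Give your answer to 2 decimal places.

P₂O₅ per acre = 391.14 × 52% = 203.393 lb.
Convert to per 1000 ft²: 203.393 × 0.0229568 = 4.66926 lb.

4.67 lb P₂O₅ per thousand sq ft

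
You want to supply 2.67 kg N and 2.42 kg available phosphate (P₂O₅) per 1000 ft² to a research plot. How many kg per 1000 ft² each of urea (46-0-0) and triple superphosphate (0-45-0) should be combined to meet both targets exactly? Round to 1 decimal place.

5.8 kg urea, 5.4 kg triple superphosphate

Let a = kg of urea, b = kg of triple superphosphate (per 1000 ft²).
N: 0.46·a + 0·b = 2.67
P₂O₅: 0·a + 0.45·b = 2.42
Solving simultaneously: a = 5.80435, b = 5.37778.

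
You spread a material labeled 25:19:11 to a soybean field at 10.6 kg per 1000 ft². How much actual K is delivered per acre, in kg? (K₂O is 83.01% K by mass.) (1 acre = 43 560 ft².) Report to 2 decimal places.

K₂O per 1000 ft² = 10.6 × 11% = 1.166 kg.
Elemental K = 1.166 × 0.8301 = 0.967897 kg per 1000 ft².
Convert to per acre: 0.967897 × 43.56 = 42.1616 kg.

42.16 kg K per acre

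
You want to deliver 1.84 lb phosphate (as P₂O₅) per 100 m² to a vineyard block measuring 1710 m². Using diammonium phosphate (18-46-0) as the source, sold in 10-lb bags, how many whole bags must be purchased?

7 bags

Product per 100 m² = 1.84 / 46% = 4 lb.
Total product = 4 × 1710 / 100 = 68.4 lb.
Bags = ⌈68.4 / 10⌉ = 7.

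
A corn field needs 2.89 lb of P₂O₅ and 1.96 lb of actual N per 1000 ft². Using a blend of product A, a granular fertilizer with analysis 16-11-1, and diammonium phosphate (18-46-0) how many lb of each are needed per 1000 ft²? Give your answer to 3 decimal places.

Let a = lb of product A, b = lb of diammonium phosphate (per 1000 ft²).
P₂O₅: 0.11·a + 0.46·b = 2.89
N: 0.16·a + 0.18·b = 1.96
Solving simultaneously: a = 7.08922, b = 4.58736.

7.089 lb product A, 4.587 lb diammonium phosphate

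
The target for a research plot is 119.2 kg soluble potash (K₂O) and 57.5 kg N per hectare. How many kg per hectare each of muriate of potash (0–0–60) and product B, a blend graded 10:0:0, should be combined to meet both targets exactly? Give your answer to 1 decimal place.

With a, b = kg per hectare of muriate of potash and product B:
K₂O: 0.6·a + 0·b = 119.2
N: 0·a + 0.1·b = 57.5
Solving simultaneously: a = 198.667, b = 575.

198.7 kg muriate of potash, 575.0 kg product B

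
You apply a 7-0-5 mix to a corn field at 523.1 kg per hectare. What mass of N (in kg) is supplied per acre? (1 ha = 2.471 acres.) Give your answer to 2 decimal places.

14.82 kg N per acre

nitrogen per hectare = 523.1 × 7% = 36.617 kg.
Convert to per acre: 36.617 × 0.404694 = 14.8187 kg.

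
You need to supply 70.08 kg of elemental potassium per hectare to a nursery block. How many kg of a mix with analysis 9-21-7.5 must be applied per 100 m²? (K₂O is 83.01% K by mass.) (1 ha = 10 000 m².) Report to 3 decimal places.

11.256 kg of product per hundred sq m

As K₂O: 70.08 / 0.8301 = 84.4236 kg per hectare.
Product per hectare = 84.4236 / 7.5% = 1125.65 kg.
Convert to per 100 m²: 1125.65 × 0.01 = 11.25648 kg.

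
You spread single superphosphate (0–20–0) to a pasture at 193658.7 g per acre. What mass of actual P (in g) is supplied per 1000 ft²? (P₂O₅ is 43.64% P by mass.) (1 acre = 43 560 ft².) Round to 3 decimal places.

388.029 g P per thousand sq ft

P₂O₅ per acre = 193658.7 × 20% = 38731.7 g.
Elemental P = 38731.7 × 0.4364 = 16902.5 g per acre.
Convert to per 1000 ft²: 16902.5 × 0.0229568 = 388.0287 g.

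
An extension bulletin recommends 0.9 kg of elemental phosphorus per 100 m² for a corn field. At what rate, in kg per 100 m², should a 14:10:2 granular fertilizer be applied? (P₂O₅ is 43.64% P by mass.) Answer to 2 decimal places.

As P₂O₅: 0.9 / 0.4364 = 2.06233 kg per 100 m².
Product per 100 m² = 2.06233 / 10% = 20.6233 kg.

20.62 kg of product per hundred sq m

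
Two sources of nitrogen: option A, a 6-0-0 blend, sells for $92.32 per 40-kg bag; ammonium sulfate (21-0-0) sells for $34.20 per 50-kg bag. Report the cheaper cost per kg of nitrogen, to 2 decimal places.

$3.26 per kg N (ammonium sulfate)

option A: N per bag = 40 × 6% = 2.4 kg; cost = 92.32 / 2.4 = $38.4667/kg N.
ammonium sulfate: N per bag = 50 × 21% = 10.5 kg; cost = 34.20 / 10.5 = $3.2571/kg N.
ammonium sulfate is cheaper.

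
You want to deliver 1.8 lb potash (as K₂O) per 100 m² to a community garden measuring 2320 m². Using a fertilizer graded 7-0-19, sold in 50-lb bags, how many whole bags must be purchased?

5 bags

Product per 100 m² = 1.8 / 19% = 9.47368 lb.
Total product = 9.47368 × 2320 / 100 = 219.789 lb.
Bags = ⌈219.789 / 50⌉ = 5.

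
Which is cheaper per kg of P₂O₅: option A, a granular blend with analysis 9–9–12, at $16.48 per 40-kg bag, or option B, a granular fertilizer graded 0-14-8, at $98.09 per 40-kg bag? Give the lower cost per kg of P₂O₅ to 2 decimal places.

$4.58 per kg P₂O₅ (option A)

option A: P₂O₅ per bag = 40 × 9% = 3.6 kg; cost = 16.48 / 3.6 = $4.5778/kg P₂O₅.
option B: P₂O₅ per bag = 40 × 14% = 5.6 kg; cost = 98.09 / 5.6 = $17.5161/kg P₂O₅.
option A is cheaper.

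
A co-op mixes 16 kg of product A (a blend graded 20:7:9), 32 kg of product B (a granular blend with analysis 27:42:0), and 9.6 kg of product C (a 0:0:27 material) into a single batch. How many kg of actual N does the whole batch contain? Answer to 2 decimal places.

11.84 kg N

N mass = 20%×16 + 27%×32 + 0%×9.6 = 11.84 kg.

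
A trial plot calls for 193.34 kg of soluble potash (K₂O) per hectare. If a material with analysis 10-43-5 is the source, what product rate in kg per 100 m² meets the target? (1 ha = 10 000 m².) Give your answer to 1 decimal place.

Product per hectare = 193.34 / 5% = 3866.8 kg.
Convert to per 100 m²: 3866.8 × 0.01 = 38.668 kg.

38.7 kg of product per hundred sq m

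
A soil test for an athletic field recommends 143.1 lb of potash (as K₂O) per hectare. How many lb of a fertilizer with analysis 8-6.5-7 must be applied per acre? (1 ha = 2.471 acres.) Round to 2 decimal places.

Product per hectare = 143.1 / 7% = 2044.29 lb.
Convert to per acre: 2044.29 × 0.404694 = 827.311 lb.

827.31 lb of product per acre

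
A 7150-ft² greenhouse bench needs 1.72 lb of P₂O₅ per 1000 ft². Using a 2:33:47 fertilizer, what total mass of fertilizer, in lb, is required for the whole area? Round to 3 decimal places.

Product per 1000 ft² = 1.72 / 33% = 5.21212 lb.
Total product = 5.21212 × 7150 / 1000 = 37.2667 lb.

37.267 lb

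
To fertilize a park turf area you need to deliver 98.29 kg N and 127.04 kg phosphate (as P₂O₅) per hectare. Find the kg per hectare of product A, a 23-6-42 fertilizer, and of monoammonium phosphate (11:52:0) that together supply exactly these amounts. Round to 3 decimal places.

328.641 kg product A, 206.388 kg monoammonium phosphate

Let a = kg of product A, b = kg of monoammonium phosphate (per hectare).
N: 0.23·a + 0.11·b = 98.29
P₂O₅: 0.06·a + 0.52·b = 127.04
From row1: a = (98.29 − 0.11·b) / 0.23.
Into row2: 0.06·(98.29 − 0.11·b)/0.23 + 0.52·b = 127.04 → b = 206.3876, a = 328.6407.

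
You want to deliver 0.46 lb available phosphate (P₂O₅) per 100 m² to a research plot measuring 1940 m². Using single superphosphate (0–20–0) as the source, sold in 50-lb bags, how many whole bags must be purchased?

Product per 100 m² = 0.46 / 20% = 2.3 lb.
Total product = 2.3 × 1940 / 100 = 44.62 lb.
Bags = ⌈44.62 / 50⌉ = 1.

1 bags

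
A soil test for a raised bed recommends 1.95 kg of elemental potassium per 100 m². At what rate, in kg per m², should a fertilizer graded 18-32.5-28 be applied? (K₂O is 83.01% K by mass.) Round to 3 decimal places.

0.084 kg of product per sq m

As K₂O: 1.95 / 0.8301 = 2.34911 kg per 100 m².
Product per 100 m² = 2.34911 / 28% = 8.38969 kg.
Convert to per m²: 8.38969 × 0.01 = 0.0838969 kg.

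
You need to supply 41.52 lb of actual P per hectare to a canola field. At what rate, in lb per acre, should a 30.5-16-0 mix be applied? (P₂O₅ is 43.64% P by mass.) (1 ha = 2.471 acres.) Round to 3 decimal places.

240.647 lb of product per acre

As P₂O₅: 41.52 / 0.4364 = 95.1421 lb per hectare.
Product per hectare = 95.1421 / 16% = 594.638 lb.
Convert to per acre: 594.638 × 0.404694 = 240.6467 lb.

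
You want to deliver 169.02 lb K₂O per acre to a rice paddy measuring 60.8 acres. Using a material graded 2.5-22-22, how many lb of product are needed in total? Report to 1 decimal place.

46711.0 lb

Product per acre = 169.02 / 22% = 768.273 lb.
Total product = 768.273 × 60.8 = 46710.98 lb.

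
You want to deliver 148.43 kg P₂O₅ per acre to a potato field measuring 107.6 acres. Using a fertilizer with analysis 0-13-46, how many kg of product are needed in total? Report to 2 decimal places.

122854.37 kg

Product per acre = 148.43 / 13% = 1141.77 kg.
Total product = 1141.77 × 107.6 = 122854.369 kg.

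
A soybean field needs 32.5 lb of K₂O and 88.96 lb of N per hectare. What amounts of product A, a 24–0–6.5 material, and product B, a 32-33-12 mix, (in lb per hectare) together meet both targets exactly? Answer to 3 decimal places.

34.400 lb product A, 252.200 lb product B

Let a = lb of product A, b = lb of product B (per hectare).
K₂O: 0.065·a + 0.12·b = 32.5
N: 0.24·a + 0.32·b = 88.96
Eliminate b: (row1) − 0.12/0.32·(row2) → -0.025·a = -0.86, so a = 34.4.
Then b = (88.96 − 0.24·34.4) / 0.32 = 252.2.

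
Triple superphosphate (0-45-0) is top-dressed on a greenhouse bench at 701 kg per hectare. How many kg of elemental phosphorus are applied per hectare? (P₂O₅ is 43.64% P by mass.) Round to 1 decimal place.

137.7 kg P per hectare

P₂O₅ per hectare = 701 × 45% = 315.45 kg.
Elemental P = 315.45 × 0.4364 = 137.662 kg per hectare.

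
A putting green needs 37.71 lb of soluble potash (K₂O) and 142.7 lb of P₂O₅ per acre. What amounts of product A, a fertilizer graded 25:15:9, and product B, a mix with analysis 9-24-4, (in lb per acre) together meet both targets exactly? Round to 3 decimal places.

214.256 lb product A, 460.673 lb product B

With a, b = lb per acre of product A and product B:
K₂O: 0.09·a + 0.04·b = 37.71
P₂O₅: 0.15·a + 0.24·b = 142.7
From row1: a = (37.71 − 0.04·b) / 0.09.
Into row2: 0.15·(37.71 − 0.04·b)/0.09 + 0.24·b = 142.7 → b = 460.6731, a = 214.2564.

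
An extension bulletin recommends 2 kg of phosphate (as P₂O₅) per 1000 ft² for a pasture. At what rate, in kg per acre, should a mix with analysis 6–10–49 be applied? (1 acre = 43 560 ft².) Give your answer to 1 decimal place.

Product per 1000 ft² = 2 / 10% = 20 kg.
Convert to per acre: 20 × 43.56 = 871.2 kg.

871.2 kg of product per acre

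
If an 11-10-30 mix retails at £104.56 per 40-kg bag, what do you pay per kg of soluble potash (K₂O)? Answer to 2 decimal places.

K₂O in bag = 40 × 30% = 12 kg.
Cost per kg K₂O = £104.56 / 12 = £8.7133.

£8.71 per kg K₂O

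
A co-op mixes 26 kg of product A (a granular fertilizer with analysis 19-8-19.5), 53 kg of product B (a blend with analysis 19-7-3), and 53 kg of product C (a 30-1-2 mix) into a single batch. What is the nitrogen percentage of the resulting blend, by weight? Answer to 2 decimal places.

23.42% N

Total mass = 26 + 53 + 53 = 132 kg.
N mass = 19%×26 + 19%×53 + 30%×53 = 30.91 kg.
% N = 30.91 / 132 = 23.4167%.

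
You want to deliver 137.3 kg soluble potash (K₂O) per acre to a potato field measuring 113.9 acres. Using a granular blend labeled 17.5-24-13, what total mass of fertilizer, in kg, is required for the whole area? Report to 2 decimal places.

120295.92 kg

Product per acre = 137.3 / 13% = 1056.15 kg.
Total product = 1056.15 × 113.9 = 120295.923 kg.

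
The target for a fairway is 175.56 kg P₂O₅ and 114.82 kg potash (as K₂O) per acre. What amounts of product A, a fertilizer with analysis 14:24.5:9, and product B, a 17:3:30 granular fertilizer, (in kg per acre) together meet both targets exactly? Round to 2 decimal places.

Let a = kg of product A, b = kg of product B (per acre).
P₂O₅: 0.245·a + 0.03·b = 175.56
K₂O: 0.09·a + 0.3·b = 114.82
Eliminate a: (row1) − 0.245/0.09·(row2) → -0.786667·b = -137.006, so b = 174.1596.
Back-substitute: a = (175.56 − 0.03·174.1596) / 0.245 = 695.246.

695.25 kg product A, 174.16 kg product B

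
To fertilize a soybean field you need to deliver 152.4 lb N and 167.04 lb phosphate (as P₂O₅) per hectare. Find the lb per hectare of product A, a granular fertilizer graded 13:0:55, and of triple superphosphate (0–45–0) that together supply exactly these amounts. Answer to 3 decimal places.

1172.308 lb product A, 371.200 lb triple superphosphate

Let a = lb of product A, b = lb of triple superphosphate (per hectare).
N: 0.13·a + 0·b = 152.4
P₂O₅: 0·a + 0.45·b = 167.04
Solving simultaneously: a = 1172.3077, b = 371.2.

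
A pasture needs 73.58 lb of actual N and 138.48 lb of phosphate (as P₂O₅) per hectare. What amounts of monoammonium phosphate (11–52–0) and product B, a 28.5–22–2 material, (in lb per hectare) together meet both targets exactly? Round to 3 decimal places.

187.735 lb monoammonium phosphate, 185.716 lb product B

Let a = lb of monoammonium phosphate, b = lb of product B (per hectare).
N: 0.11·a + 0.285·b = 73.58
P₂O₅: 0.52·a + 0.22·b = 138.48
Eliminate b: (row1) − 0.285/0.22·(row2) → -0.563636·a = -105.815, so a = 187.73548.
Then b = (138.48 − 0.52·187.73548) / 0.22 = 185.7161.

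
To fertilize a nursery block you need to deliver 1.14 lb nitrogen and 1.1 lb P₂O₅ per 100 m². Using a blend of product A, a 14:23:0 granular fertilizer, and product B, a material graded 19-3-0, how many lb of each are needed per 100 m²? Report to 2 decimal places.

With a, b = lb per 100 m² of product A and product B:
N: 0.14·a + 0.19·b = 1.14
P₂O₅: 0.23·a + 0.03·b = 1.1
Eliminate b: (row1) − 0.19/0.03·(row2) → -1.31667·a = -5.82667, so a = 4.42532.
Then b = (1.1 − 0.23·4.42532) / 0.03 = 2.73924.

4.43 lb product A, 2.74 lb product B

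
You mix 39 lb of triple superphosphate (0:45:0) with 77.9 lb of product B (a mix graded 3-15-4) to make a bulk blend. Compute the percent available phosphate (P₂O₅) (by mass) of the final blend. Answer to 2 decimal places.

25.01% P₂O₅

Total mass = 39 + 77.9 = 116.9 lb.
P₂O₅ mass = 45%×39 + 15%×77.9 = 29.235 lb.
% P₂O₅ = 29.235 / 116.9 = 25.0086%.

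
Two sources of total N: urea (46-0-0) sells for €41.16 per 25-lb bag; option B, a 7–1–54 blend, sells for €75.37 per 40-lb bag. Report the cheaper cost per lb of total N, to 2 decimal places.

€3.58 per lb N (urea)

urea: N per bag = 25 × 46% = 11.5 lb; cost = 41.16 / 11.5 = €3.5791/lb N.
option B: N per bag = 40 × 7% = 2.8 lb; cost = 75.37 / 2.8 = €26.9179/lb N.
urea is cheaper.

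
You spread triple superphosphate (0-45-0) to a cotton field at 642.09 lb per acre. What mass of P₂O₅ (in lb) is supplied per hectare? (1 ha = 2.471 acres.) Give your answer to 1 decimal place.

714.0 lb P₂O₅ per hectare

P₂O₅ per acre = 642.09 × 45% = 288.941 lb.
Convert to per hectare: 288.941 × 2.471 = 713.972 lb.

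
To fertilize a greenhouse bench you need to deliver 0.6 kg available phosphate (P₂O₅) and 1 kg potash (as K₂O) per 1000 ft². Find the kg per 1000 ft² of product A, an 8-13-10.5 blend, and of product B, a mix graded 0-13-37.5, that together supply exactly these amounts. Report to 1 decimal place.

2.7 kg product A, 1.9 kg product B

With a, b = kg per 1000 ft² of product A and product B:
P₂O₅: 0.13·a + 0.13·b = 0.6
K₂O: 0.105·a + 0.375·b = 1
From row1: a = (0.6 − 0.13·b) / 0.13.
Into row2: 0.105·(0.6 − 0.13·b)/0.13 + 0.375·b = 1 → b = 1.90883, a = 2.70655.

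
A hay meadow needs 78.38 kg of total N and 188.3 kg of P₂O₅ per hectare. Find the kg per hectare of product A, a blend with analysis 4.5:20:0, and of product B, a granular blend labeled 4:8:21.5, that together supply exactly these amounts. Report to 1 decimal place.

286.7 kg product A, 1636.9 kg product B

Let a = kg of product A, b = kg of product B (per hectare).
N: 0.045·a + 0.04·b = 78.38
P₂O₅: 0.2·a + 0.08·b = 188.3
Eliminate a: (row1) − 0.045/0.2·(row2) → 0.022·b = 36.0125, so b = 1636.93.
Back-substitute: a = (78.38 − 0.04·1636.93) / 0.045 = 286.727.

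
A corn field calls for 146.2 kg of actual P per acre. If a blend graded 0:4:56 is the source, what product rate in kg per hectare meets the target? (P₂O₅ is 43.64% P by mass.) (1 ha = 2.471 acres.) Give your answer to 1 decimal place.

20695.5 kg of product per hectare

As P₂O₅: 146.2 / 0.4364 = 335.014 kg per acre.
Product per acre = 335.014 / 4% = 8375.34 kg.
Convert to per hectare: 8375.34 × 2.471 = 20695.47 kg.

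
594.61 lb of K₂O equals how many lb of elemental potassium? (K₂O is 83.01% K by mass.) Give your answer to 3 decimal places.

K = 594.61 × 0.8301 = 493.5858 lb.

493.586 lb K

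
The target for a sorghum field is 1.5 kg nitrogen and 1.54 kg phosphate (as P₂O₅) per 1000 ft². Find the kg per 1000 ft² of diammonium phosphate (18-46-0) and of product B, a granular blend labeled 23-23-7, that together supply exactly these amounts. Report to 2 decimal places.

Let a = kg of diammonium phosphate, b = kg of product B (per 1000 ft²).
N: 0.18·a + 0.23·b = 1.5
P₂O₅: 0.46·a + 0.23·b = 1.54
Eliminate a: (row1) − 0.18/0.46·(row2) → 0.14·b = 0.897391, so b = 6.40994.
Back-substitute: a = (1.5 − 0.23·6.40994) / 0.18 = 0.142857.

0.14 kg diammonium phosphate, 6.41 kg product B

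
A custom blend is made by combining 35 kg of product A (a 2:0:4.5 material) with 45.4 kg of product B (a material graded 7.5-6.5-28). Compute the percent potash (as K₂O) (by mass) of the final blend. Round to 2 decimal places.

17.77% K₂O

Total mass = 35 + 45.4 = 80.4 kg.
K₂O mass = 4.5%×35 + 28%×45.4 = 14.287 kg.
% K₂O = 14.287 / 80.4 = 17.7699%.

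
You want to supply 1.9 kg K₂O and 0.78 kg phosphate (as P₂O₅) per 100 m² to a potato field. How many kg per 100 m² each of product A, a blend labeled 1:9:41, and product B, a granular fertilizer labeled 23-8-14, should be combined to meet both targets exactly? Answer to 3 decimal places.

2.119 kg product A, 7.366 kg product B

Let a = kg of product A, b = kg of product B (per 100 m²).
K₂O: 0.41·a + 0.14·b = 1.9
P₂O₅: 0.09·a + 0.08·b = 0.78
Eliminate b: (row1) − 0.14/0.08·(row2) → 0.2525·a = 0.535, so a = 2.11881.
Then b = (0.78 − 0.09·2.11881) / 0.08 = 7.36634.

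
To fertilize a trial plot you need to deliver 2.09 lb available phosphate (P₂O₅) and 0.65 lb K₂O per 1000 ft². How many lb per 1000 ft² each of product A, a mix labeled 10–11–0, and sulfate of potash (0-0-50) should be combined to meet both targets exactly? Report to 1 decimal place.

With a, b = lb per 1000 ft² of product A and sulfate of potash:
P₂O₅: 0.11·a + 0·b = 2.09
K₂O: 0·a + 0.5·b = 0.65
Solving simultaneously: a = 19, b = 1.3.

19.0 lb product A, 1.3 lb sulfate of potash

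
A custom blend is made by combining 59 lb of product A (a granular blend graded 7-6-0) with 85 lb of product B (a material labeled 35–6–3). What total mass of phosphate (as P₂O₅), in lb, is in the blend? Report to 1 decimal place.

8.6 lb P₂O₅

P₂O₅ mass = 6%×59 + 6%×85 = 8.64 lb.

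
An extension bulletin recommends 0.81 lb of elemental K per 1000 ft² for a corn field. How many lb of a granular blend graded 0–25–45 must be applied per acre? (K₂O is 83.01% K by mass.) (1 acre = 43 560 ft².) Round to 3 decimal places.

As K₂O: 0.81 / 0.8301 = 0.975786 lb per 1000 ft².
Product per 1000 ft² = 0.975786 / 45% = 2.16841 lb.
Convert to per acre: 2.16841 × 43.56 = 94.4561 lb.

94.456 lb of product per acre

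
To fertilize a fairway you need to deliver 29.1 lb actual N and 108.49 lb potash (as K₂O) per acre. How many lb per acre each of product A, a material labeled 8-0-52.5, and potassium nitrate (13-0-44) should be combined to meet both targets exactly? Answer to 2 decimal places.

With a, b = lb per acre of product A and potassium nitrate:
N: 0.08·a + 0.13·b = 29.1
K₂O: 0.525·a + 0.44·b = 108.49
From row1: a = (29.1 − 0.13·b) / 0.08.
Into row2: 0.525·(29.1 − 0.13·b)/0.08 + 0.44·b = 108.49 → b = 199.646, a = 39.3253.

39.33 lb product A, 199.65 lb potassium nitrate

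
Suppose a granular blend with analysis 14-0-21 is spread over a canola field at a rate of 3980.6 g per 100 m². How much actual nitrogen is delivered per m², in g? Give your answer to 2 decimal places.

nitrogen per 100 m² = 3980.6 × 14% = 557.284 g.
Convert to per m²: 557.284 × 0.01 = 5.57284 g.

5.57 g N per sq m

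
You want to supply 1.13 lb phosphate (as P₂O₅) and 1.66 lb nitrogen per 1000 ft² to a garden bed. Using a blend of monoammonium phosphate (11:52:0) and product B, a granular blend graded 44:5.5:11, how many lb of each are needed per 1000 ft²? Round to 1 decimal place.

With a, b = lb per 1000 ft² of monoammonium phosphate and product B:
P₂O₅: 0.52·a + 0.055·b = 1.13
N: 0.11·a + 0.44·b = 1.66
Eliminate b: (row1) − 0.055/0.44·(row2) → 0.50625·a = 0.9225, so a = 1.82222.
Then b = (1.66 − 0.11·1.82222) / 0.44 = 3.31717.

1.8 lb monoammonium phosphate, 3.3 lb product B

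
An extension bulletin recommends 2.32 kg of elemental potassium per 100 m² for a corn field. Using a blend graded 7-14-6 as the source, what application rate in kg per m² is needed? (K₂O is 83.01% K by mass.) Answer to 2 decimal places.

As K₂O: 2.32 / 0.8301 = 2.79484 kg per 100 m².
Product per 100 m² = 2.79484 / 6% = 46.5807 kg.
Convert to per m²: 46.5807 × 0.01 = 0.465807 kg.

0.47 kg of product per sq m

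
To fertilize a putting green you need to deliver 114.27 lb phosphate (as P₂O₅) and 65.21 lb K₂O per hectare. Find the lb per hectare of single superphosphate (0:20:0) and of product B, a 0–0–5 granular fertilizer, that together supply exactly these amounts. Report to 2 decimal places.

571.35 lb single superphosphate, 1304.20 lb product B

With a, b = lb per hectare of single superphosphate and product B:
P₂O₅: 0.2·a + 0·b = 114.27
K₂O: 0·a + 0.05·b = 65.21
Solving simultaneously: a = 571.35, b = 1304.2.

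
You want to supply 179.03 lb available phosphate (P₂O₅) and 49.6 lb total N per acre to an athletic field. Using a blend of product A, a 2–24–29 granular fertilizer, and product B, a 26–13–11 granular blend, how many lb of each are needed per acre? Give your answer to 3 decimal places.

Let a = lb of product A, b = lb of product B (per acre).
P₂O₅: 0.24·a + 0.13·b = 179.03
N: 0.02·a + 0.26·b = 49.6
Eliminate b: (row1) − 0.13/0.26·(row2) → 0.23·a = 154.23, so a = 670.5652.
Then b = (49.6 − 0.02·670.5652) / 0.26 = 139.1873.

670.565 lb product A, 139.187 lb product B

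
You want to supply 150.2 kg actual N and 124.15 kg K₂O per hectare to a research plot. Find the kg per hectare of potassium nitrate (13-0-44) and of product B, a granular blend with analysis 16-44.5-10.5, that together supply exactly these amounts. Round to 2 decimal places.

With a, b = kg per hectare of potassium nitrate and product B:
N: 0.13·a + 0.16·b = 150.2
K₂O: 0.44·a + 0.105·b = 124.15
Eliminate a: (row1) − 0.13/0.44·(row2) → 0.128977·b = 113.519, so b = 880.1498.
Back-substitute: a = (150.2 − 0.16·880.1498) / 0.13 = 72.1233.

72.12 kg potassium nitrate, 880.15 kg product B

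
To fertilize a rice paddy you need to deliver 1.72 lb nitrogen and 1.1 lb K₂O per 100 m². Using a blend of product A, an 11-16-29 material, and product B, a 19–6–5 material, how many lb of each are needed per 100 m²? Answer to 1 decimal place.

2.5 lb product A, 7.6 lb product B

With a, b = lb per 100 m² of product A and product B:
N: 0.11·a + 0.19·b = 1.72
K₂O: 0.29·a + 0.05·b = 1.1
From row1: a = (1.72 − 0.19·b) / 0.11.
Into row2: 0.29·(1.72 − 0.19·b)/0.11 + 0.05·b = 1.1 → b = 7.61694, a = 2.47984.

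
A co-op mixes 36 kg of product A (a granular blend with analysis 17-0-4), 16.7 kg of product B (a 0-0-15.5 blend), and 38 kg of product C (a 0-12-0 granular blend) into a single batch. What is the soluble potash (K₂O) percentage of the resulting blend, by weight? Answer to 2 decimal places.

4.44% K₂O

Total mass = 36 + 16.7 + 38 = 90.7 kg.
K₂O mass = 4%×36 + 15.5%×16.7 + 0%×38 = 4.0285 kg.
% K₂O = 4.0285 / 90.7 = 4.44157%.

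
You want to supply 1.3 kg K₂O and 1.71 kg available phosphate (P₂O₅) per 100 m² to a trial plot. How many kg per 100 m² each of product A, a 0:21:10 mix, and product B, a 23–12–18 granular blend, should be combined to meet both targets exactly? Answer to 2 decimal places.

Let a = kg of product A, b = kg of product B (per 100 m²).
K₂O: 0.1·a + 0.18·b = 1.3
P₂O₅: 0.21·a + 0.12·b = 1.71
Solving simultaneously: a = 5.88372, b = 3.95349.

5.88 kg product A, 3.95 kg product B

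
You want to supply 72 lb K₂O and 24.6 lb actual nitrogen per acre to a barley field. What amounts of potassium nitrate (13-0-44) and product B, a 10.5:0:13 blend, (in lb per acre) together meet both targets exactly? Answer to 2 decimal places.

With a, b = lb per acre of potassium nitrate and product B:
K₂O: 0.44·a + 0.13·b = 72
N: 0.13·a + 0.105·b = 24.6
Solving simultaneously: a = 148.874, b = 49.9659.

148.87 lb potassium nitrate, 49.97 lb product B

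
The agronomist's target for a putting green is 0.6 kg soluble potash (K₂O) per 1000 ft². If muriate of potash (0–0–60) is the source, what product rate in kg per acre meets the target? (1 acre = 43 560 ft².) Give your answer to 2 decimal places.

43.56 kg of product per acre

Product per 1000 ft² = 0.6 / 60% = 1 kg.
Convert to per acre: 1 × 43.56 = 43.56 kg.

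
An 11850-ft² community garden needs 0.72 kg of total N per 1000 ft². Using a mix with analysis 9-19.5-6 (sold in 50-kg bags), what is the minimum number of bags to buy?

Product per 1000 ft² = 0.72 / 9% = 8 kg.
Total product = 8 × 11850 / 1000 = 94.8 kg.
Bags = ⌈94.8 / 50⌉ = 2.

2 bags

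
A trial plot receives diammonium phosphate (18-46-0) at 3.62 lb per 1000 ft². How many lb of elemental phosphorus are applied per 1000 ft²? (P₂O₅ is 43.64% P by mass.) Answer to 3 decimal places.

P₂O₅ per 1000 ft² = 3.62 × 46% = 1.6652 lb.
Elemental P = 1.6652 × 0.4364 = 0.726693 lb per 1000 ft².

0.727 lb P per thousand sq ft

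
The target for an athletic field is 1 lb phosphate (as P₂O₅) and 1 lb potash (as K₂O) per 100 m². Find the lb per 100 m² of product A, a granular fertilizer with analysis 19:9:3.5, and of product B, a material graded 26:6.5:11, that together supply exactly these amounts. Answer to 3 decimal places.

Per-100 m² balance (a = product A, b = product B):
P₂O₅: 0.09·a + 0.065·b = 1
K₂O: 0.035·a + 0.11·b = 1
Eliminate a: (row1) − 0.09/0.035·(row2) → -0.217857·b = -1.57143, so b = 7.21311.
Back-substitute: a = (1 − 0.065·7.21311) / 0.09 = 5.90164.

5.902 lb product A, 7.213 lb product B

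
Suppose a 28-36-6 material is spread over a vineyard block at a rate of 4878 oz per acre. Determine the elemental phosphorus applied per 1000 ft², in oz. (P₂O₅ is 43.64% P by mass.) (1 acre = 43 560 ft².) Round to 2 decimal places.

17.59 oz P per thousand sq ft

P₂O₅ per acre = 4878 × 36% = 1756.08 oz.
Elemental P = 1756.08 × 0.4364 = 766.353 oz per acre.
Convert to per 1000 ft²: 766.353 × 0.0229568 = 17.5931 oz.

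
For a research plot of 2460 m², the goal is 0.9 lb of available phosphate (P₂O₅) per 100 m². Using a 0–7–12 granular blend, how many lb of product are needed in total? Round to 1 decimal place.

Product per 100 m² = 0.9 / 7% = 12.8571 lb.
Total product = 12.8571 × 2460 / 100 = 316.286 lb.

316.3 lb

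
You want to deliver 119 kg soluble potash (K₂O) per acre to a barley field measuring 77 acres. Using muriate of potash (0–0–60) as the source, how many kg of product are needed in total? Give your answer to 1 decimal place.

Product per acre = 119 / 60% = 198.333 kg.
Total product = 198.333 × 77 = 15271.67 kg.

15271.7 kg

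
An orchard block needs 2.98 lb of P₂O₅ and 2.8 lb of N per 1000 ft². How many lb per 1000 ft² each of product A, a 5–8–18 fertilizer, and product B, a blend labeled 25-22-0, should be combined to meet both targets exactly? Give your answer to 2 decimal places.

Let a = lb of product A, b = lb of product B (per 1000 ft²).
P₂O₅: 0.08·a + 0.22·b = 2.98
N: 0.05·a + 0.25·b = 2.8
From row1: a = (2.98 − 0.22·b) / 0.08.
Into row2: 0.05·(2.98 − 0.22·b)/0.08 + 0.25·b = 2.8 → b = 8.33333, a = 14.3333.

14.33 lb product A, 8.33 lb product B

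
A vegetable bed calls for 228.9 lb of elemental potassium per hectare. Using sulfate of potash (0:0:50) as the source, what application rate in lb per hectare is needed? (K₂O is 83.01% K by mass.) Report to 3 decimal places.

551.500 lb of product per hectare

As K₂O: 228.9 / 0.8301 = 275.75 lb per hectare.
Product per hectare = 275.75 / 50% = 551.4998 lb.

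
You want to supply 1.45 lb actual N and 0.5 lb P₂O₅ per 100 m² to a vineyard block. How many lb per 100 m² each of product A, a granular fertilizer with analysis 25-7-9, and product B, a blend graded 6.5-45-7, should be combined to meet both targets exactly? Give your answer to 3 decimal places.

5.743 lb product A, 0.218 lb product B

Per-100 m² balance (a = product A, b = product B):
N: 0.25·a + 0.065·b = 1.45
P₂O₅: 0.07·a + 0.45·b = 0.5
Eliminate b: (row1) − 0.065/0.45·(row2) → 0.239889·a = 1.37778, so a = 5.7434.
Then b = (0.5 − 0.07·5.7434) / 0.45 = 0.217693.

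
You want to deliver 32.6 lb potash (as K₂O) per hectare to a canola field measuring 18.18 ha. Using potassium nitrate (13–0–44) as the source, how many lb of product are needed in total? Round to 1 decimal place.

1347.0 lb

Product per hectare = 32.6 / 44% = 74.0909 lb.
Total product = 74.0909 × 18.18 = 1346.97 lb.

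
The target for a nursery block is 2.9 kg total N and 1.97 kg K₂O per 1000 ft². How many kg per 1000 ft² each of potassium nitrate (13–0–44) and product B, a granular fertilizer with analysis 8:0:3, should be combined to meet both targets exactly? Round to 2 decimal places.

With a, b = kg per 1000 ft² of potassium nitrate and product B:
N: 0.13·a + 0.08·b = 2.9
K₂O: 0.44·a + 0.03·b = 1.97
Eliminate a: (row1) − 0.13/0.44·(row2) → 0.0711364·b = 2.31795, so b = 32.5847.
Back-substitute: a = (2.9 − 0.08·32.5847) / 0.13 = 2.25559.

2.26 kg potassium nitrate, 32.58 kg product B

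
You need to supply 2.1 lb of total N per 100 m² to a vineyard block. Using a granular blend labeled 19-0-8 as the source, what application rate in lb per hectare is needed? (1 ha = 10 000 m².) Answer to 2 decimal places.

Product per 100 m² = 2.1 / 19% = 11.0526 lb.
Convert to per hectare: 11.0526 × 100 = 1105.263 lb.

1105.26 lb of product per hectare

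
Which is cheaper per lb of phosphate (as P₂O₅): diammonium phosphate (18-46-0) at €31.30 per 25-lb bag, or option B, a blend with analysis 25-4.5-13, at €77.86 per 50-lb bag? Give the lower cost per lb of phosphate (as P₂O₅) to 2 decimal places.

€2.72 per lb P₂O₅ (diammonium phosphate)

diammonium phosphate: P₂O₅ per bag = 25 × 46% = 11.5 lb; cost = 31.30 / 11.5 = €2.7217/lb P₂O₅.
option B: P₂O₅ per bag = 50 × 4.5% = 2.25 lb; cost = 77.86 / 2.25 = €34.6044/lb P₂O₅.
diammonium phosphate is cheaper.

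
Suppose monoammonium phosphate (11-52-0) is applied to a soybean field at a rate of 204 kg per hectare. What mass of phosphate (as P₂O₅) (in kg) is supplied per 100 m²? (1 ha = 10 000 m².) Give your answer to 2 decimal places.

P₂O₅ per hectare = 204 × 52% = 106.08 kg.
Convert to per 100 m²: 106.08 × 0.01 = 1.0608 kg.

1.06 kg P₂O₅ per hundred sq m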